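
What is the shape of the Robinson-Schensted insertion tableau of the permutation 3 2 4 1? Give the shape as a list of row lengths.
Row-insert each entry into an empty tableau.

After inserting 3: P = [[3]].
After inserting 2: P = [[2], [3]].
After inserting 4: P = [[2, 4], [3]].
After inserting 1: P = [[1, 4], [2], [3]].

The final insertion tableau P = [[1, 4], [2], [3]] has shape [2, 1, 1].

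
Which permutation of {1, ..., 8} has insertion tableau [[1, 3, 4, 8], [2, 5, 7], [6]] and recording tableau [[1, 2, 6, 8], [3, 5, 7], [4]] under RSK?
Reverse the RSK construction: for i from n down to 1, find the cell of Q containing i, remove the entry at that cell from P, and reverse-bump it up through P; the value ejected from row 1 is w(i).

Step i=8: Q has 8 at row 1, column 4; remove that cell from P, ejecting 8. So w(8) = 8. P is now [[1, 3, 4], [2, 5, 7], [6]].
Step i=7: Q has 7 at row 2, column 3; remove 7 from row 2 of P and reverse-bump: 7 enters row 1 and ejects 4. So w(7) = 4. P is now [[1, 3, 7], [2, 5], [6]].
Step i=6: Q has 6 at row 1, column 3; remove that cell from P, ejecting 7. So w(6) = 7. P is now [[1, 3], [2, 5], [6]].
Step i=5: Q has 5 at row 2, column 2; remove 5 from row 2 of P and reverse-bump: 5 enters row 1 and ejects 3. So w(5) = 3. P is now [[1, 5], [2], [6]].
Step i=4: Q has 4 at row 3, column 1; remove 6 from row 3 of P and reverse-bump: 6 enters row 2 and ejects 2; 2 enters row 1 and ejects 1. So w(4) = 1. P is now [[2, 5], [6]].
Step i=3: Q has 3 at row 2, column 1; remove 6 from row 2 of P and reverse-bump: 6 enters row 1 and ejects 5. So w(3) = 5. P is now [[2, 6]].
Step i=2: Q has 2 at row 1, column 2; remove that cell from P, ejecting 6. So w(2) = 6. P is now [[2]].
Step i=1: Q has 1 at row 1, column 1; remove that cell from P, ejecting 2. So w(1) = 2. P is now [].

So w = 2 6 5 1 3 7 4 8.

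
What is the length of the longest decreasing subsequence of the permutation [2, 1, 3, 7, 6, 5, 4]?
4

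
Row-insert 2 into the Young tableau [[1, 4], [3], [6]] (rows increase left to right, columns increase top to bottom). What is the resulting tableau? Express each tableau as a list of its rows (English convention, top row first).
In row 1, 2 replaces 4 (the leftmost entry greater than 2); 4 is bumped to row 2. 4 is appended to row 2. The new tableau is [[1, 2], [3, 4], [6]].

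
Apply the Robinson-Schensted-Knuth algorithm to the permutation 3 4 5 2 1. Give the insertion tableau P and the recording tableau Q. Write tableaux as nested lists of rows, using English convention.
Insert each entry of the permutation into P by Schensted row insertion, recording in Q the position of each new cell.

Insert 3: appended to row 1. P = [[3]].
Insert 4: appended to row 1. P = [[3, 4]].
Insert 5: appended to row 1. P = [[3, 4, 5]].
Insert 2: 2 bumps 3 from row 1; 3 starts row 2. P = [[2, 4, 5], [3]].
Insert 1: 1 bumps 2 from row 1; 2 bumps 3 from row 2; 3 starts row 3. P = [[1, 4, 5], [2], [3]].

So P = [[1, 4, 5], [2], [3]], Q = [[1, 2, 3], [4], [5]].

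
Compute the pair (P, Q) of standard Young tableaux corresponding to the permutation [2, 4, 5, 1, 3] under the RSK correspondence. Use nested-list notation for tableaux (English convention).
P = [[1, 3, 5], [2, 4]], Q = [[1, 2, 3], [4, 5]]

Insert each entry of the permutation into P by Schensted row insertion, recording in Q the position of each new cell.

Insert 2: appended to row 1. P = [[2]].
Insert 4: appended to row 1. P = [[2, 4]].
Insert 5: appended to row 1. P = [[2, 4, 5]].
Insert 1: 1 bumps 2 from row 1; 2 starts row 2. P = [[1, 4, 5], [2]].
Insert 3: 3 bumps 4 from row 1; 4 appends to row 2. P = [[1, 3, 5], [2, 4]].

So P = [[1, 3, 5], [2, 4]], Q = [[1, 2, 3], [4, 5]].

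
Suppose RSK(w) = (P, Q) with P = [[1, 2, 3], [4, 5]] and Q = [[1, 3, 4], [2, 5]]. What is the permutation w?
4 1 2 5 3

Reverse the RSK construction: for i from n down to 1, find the cell of Q containing i, remove the entry at that cell from P, and reverse-bump it up through P; the value ejected from row 1 is w(i).

Step i=5: Q has 5 at row 2, column 2; remove 5 from row 2 of P and reverse-bump: 5 enters row 1 and ejects 3. So w(5) = 3. P is now [[1, 2, 5], [4]].
Step i=4: Q has 4 at row 1, column 3; remove that cell from P, ejecting 5. So w(4) = 5. P is now [[1, 2], [4]].
Step i=3: Q has 3 at row 1, column 2; remove that cell from P, ejecting 2. So w(3) = 2. P is now [[1], [4]].
Step i=2: Q has 2 at row 2, column 1; remove 4 from row 2 of P and reverse-bump: 4 enters row 1 and ejects 1. So w(2) = 1. P is now [[4]].
Step i=1: Q has 1 at row 1, column 1; remove that cell from P, ejecting 4. So w(1) = 4. P is now [].

So w = 4 1 2 5 3.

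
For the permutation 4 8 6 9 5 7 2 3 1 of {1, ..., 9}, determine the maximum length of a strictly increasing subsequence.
3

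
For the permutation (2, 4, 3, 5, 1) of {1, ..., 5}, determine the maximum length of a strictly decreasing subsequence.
3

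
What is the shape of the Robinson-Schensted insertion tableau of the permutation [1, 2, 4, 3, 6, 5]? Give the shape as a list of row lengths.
[4, 2]

Row-insert each entry into an empty tableau.

After inserting 1: P = [[1]].
After inserting 2: P = [[1, 2]].
After inserting 4: P = [[1, 2, 4]].
After inserting 3: P = [[1, 2, 3], [4]].
After inserting 6: P = [[1, 2, 3, 6], [4]].
After inserting 5: P = [[1, 2, 3, 5], [4, 6]].

The final insertion tableau P = [[1, 2, 3, 5], [4, 6]] has shape [4, 2].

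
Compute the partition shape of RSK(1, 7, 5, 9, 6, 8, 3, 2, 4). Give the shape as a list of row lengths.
[4, 2, 2, 1]

Row-insert each entry into an empty tableau.

After inserting 1: P = [[1]].
After inserting 7: P = [[1, 7]].
After inserting 5: P = [[1, 5], [7]].
After inserting 9: P = [[1, 5, 9], [7]].
After inserting 6: P = [[1, 5, 6], [7, 9]].
After inserting 8: P = [[1, 5, 6, 8], [7, 9]].
After inserting 3: P = [[1, 3, 6, 8], [5, 9], [7]].
After inserting 2: P = [[1, 2, 6, 8], [3, 9], [5], [7]].
After inserting 4: P = [[1, 2, 4, 8], [3, 6], [5, 9], [7]].

The final insertion tableau P = [[1, 2, 4, 8], [3, 6], [5, 9], [7]] has shape [4, 2, 2, 1].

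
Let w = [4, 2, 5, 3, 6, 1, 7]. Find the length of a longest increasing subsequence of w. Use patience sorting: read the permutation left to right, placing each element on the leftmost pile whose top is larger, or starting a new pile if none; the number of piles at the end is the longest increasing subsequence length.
4: new pile. tops = [4]
2: onto pile 1 (replacing 4). tops = [2]
5: new pile. tops = [2, 5]
3: onto pile 2 (replacing 5). tops = [2, 3]
6: new pile. tops = [2, 3, 6]
1: onto pile 1 (replacing 2). tops = [1, 3, 6]
7: new pile. tops = [1, 3, 6, 7]

4 piles, so the longest increasing subsequence has length 4.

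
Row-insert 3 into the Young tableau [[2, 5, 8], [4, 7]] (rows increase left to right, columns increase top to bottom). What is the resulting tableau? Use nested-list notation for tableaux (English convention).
[[2, 3, 8], [4, 5], [7]]

In row 1, 3 replaces 5 (the leftmost entry greater than 3); 5 is bumped to row 2. In row 2, 5 replaces 7 (the leftmost entry greater than 5); 7 is bumped to row 3. 7 starts a new row 3. The new tableau is [[2, 3, 8], [4, 5], [7]].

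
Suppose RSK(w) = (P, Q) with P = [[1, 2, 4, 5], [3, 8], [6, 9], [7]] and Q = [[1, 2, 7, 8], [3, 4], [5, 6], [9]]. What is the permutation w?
Reverse the RSK construction: for i from n down to 1, find the cell of Q containing i, remove the entry at that cell from P, and reverse-bump it up through P; the value ejected from row 1 is w(i).

Step i=9: Q has 9 at row 4, column 1; remove 7 from row 4 of P and reverse-bump: 7 enters row 3 and ejects 6; 6 enters row 2 and ejects 3; 3 enters row 1 and ejects 2. So w(9) = 2. P is now [[1, 3, 4, 5], [6, 8], [7, 9]].
Step i=8: Q has 8 at row 1, column 4; remove that cell from P, ejecting 5. So w(8) = 5. P is now [[1, 3, 4], [6, 8], [7, 9]].
Step i=7: Q has 7 at row 1, column 3; remove that cell from P, ejecting 4. So w(7) = 4. P is now [[1, 3], [6, 8], [7, 9]].
Step i=6: Q has 6 at row 3, column 2; remove 9 from row 3 of P and reverse-bump: 9 enters row 2 and ejects 8; 8 enters row 1 and ejects 3. So w(6) = 3. P is now [[1, 8], [6, 9], [7]].
Step i=5: Q has 5 at row 3, column 1; remove 7 from row 3 of P and reverse-bump: 7 enters row 2 and ejects 6; 6 enters row 1 and ejects 1. So w(5) = 1. P is now [[6, 8], [7, 9]].
Step i=4: Q has 4 at row 2, column 2; remove 9 from row 2 of P and reverse-bump: 9 enters row 1 and ejects 8. So w(4) = 8. P is now [[6, 9], [7]].
Step i=3: Q has 3 at row 2, column 1; remove 7 from row 2 of P and reverse-bump: 7 enters row 1 and ejects 6. So w(3) = 6. P is now [[7, 9]].
Step i=2: Q has 2 at row 1, column 2; remove that cell from P, ejecting 9. So w(2) = 9. P is now [[7]].
Step i=1: Q has 1 at row 1, column 1; remove that cell from P, ejecting 7. So w(1) = 7. P is now [].

So w = 7 9 6 8 1 3 4 5 2.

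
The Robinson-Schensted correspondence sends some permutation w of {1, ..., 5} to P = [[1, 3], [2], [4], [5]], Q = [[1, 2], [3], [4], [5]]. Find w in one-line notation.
2 5 4 3 1

Reverse the RSK construction: for i from n down to 1, find the cell of Q containing i, remove the entry at that cell from P, and reverse-bump it up through P; the value ejected from row 1 is w(i).

Step i=5: Q has 5 at row 4, column 1; remove 5 from row 4 of P and reverse-bump: 5 enters row 3 and ejects 4; 4 enters row 2 and ejects 2; 2 enters row 1 and ejects 1. So w(5) = 1. P is now [[2, 3], [4], [5]].
Step i=4: Q has 4 at row 3, column 1; remove 5 from row 3 of P and reverse-bump: 5 enters row 2 and ejects 4; 4 enters row 1 and ejects 3. So w(4) = 3. P is now [[2, 4], [5]].
Step i=3: Q has 3 at row 2, column 1; remove 5 from row 2 of P and reverse-bump: 5 enters row 1 and ejects 4. So w(3) = 4. P is now [[2, 5]].
Step i=2: Q has 2 at row 1, column 2; remove that cell from P, ejecting 5. So w(2) = 5. P is now [[2]].
Step i=1: Q has 1 at row 1, column 1; remove that cell from P, ejecting 2. So w(1) = 2. P is now [].

So w = 2 5 4 3 1.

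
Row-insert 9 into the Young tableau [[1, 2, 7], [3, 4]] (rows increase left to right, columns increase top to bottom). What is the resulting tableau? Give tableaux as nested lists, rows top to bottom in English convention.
9 is larger than every entry of row 1, so it is appended to row 1. The new tableau is [[1, 2, 7, 9], [3, 4]].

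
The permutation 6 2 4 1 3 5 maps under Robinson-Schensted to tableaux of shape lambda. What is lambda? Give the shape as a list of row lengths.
Row-insert each entry into an empty tableau.

After inserting 6: P = [[6]].
After inserting 2: P = [[2], [6]].
After inserting 4: P = [[2, 4], [6]].
After inserting 1: P = [[1, 4], [2], [6]].
After inserting 3: P = [[1, 3], [2, 4], [6]].
After inserting 5: P = [[1, 3, 5], [2, 4], [6]].

The final insertion tableau P = [[1, 3, 5], [2, 4], [6]] has shape [3, 2, 1].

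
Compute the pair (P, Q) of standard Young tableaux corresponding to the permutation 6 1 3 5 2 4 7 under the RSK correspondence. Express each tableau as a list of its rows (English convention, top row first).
Insert each entry of the permutation into P by Schensted row insertion, recording in Q the position of each new cell.

Insert 6: appended to row 1. P = [[6]], Q = [[1]].
Insert 1: 1 bumps 6 from row 1; 6 starts row 2. P = [[1], [6]], Q = [[1], [2]].
Insert 3: appended to row 1. P = [[1, 3], [6]], Q = [[1, 3], [2]].
Insert 5: appended to row 1. P = [[1, 3, 5], [6]], Q = [[1, 3, 4], [2]].
Insert 2: 2 bumps 3 from row 1; 3 bumps 6 from row 2; 6 starts row 3. P = [[1, 2, 5], [3], [6]], Q = [[1, 3, 4], [2], [5]].
Insert 4: 4 bumps 5 from row 1; 5 appends to row 2. P = [[1, 2, 4], [3, 5], [6]], Q = [[1, 3, 4], [2, 6], [5]].
Insert 7: appended to row 1. P = [[1, 2, 4, 7], [3, 5], [6]], Q = [[1, 3, 4, 7], [2, 6], [5]].

So P = [[1, 2, 4, 7], [3, 5], [6]], Q = [[1, 3, 4, 7], [2, 6], [5]].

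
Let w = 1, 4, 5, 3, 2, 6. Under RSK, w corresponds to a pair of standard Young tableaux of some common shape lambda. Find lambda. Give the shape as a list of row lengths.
[4, 1, 1]

Row-insert each entry into an empty tableau.

After inserting 1: P = [[1]].
After inserting 4: P = [[1, 4]].
After inserting 5: P = [[1, 4, 5]].
After inserting 3: P = [[1, 3, 5], [4]].
After inserting 2: P = [[1, 2, 5], [3], [4]].
After inserting 6: P = [[1, 2, 5, 6], [3], [4]].

The final insertion tableau P = [[1, 2, 5, 6], [3], [4]] has shape [4, 1, 1].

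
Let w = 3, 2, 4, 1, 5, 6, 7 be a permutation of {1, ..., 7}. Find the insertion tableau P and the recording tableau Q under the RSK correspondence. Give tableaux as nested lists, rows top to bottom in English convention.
P = [[1, 4, 5, 6, 7], [2], [3]], Q = [[1, 3, 5, 6, 7], [2], [4]]

Insert each entry of the permutation into P by Schensted row insertion, recording in Q the position of each new cell.

Insert 3: appended to row 1. P = [[3]].
Insert 2: 2 bumps 3 from row 1; 3 starts row 2. P = [[2], [3]].
Insert 4: appended to row 1. P = [[2, 4], [3]].
Insert 1: 1 bumps 2 from row 1; 2 bumps 3 from row 2; 3 starts row 3. P = [[1, 4], [2], [3]].
Insert 5: appended to row 1. P = [[1, 4, 5], [2], [3]].
Insert 6: appended to row 1. P = [[1, 4, 5, 6], [2], [3]].
Insert 7: appended to row 1. P = [[1, 4, 5, 6, 7], [2], [3]].

So P = [[1, 4, 5, 6, 7], [2], [3]], Q = [[1, 3, 5, 6, 7], [2], [4]].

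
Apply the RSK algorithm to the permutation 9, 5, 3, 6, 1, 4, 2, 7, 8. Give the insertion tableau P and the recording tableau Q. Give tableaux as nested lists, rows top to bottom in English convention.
Insert each entry of the permutation into P by Schensted row insertion, recording in Q the position of each new cell.

Insert 9: appended to row 1. P = [[9]].
Insert 5: 5 bumps 9 from row 1; 9 starts row 2. P = [[5], [9]].
Insert 3: 3 bumps 5 from row 1; 5 bumps 9 from row 2; 9 starts row 3. P = [[3], [5], [9]].
Insert 6: appended to row 1. P = [[3, 6], [5], [9]].
Insert 1: 1 bumps 3 from row 1; 3 bumps 5 from row 2; 5 bumps 9 from row 3; 9 starts row 4. P = [[1, 6], [3], [5], [9]].
Insert 4: 4 bumps 6 from row 1; 6 appends to row 2. P = [[1, 4], [3, 6], [5], [9]].
Insert 2: 2 bumps 4 from row 1; 4 bumps 6 from row 2; 6 appends to row 3. P = [[1, 2], [3, 4], [5, 6], [9]].
Insert 7: appended to row 1. P = [[1, 2, 7], [3, 4], [5, 6], [9]].
Insert 8: appended to row 1. P = [[1, 2, 7, 8], [3, 4], [5, 6], [9]].

So P = [[1, 2, 7, 8], [3, 4], [5, 6], [9]], Q = [[1, 4, 8, 9], [2, 6], [3, 7], [5]].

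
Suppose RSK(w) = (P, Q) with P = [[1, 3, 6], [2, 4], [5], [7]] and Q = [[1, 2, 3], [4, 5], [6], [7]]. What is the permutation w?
2 5 7 1 6 4 3

Reverse RSK: for i = n, n-1, ..., 1, locate i in Q, remove the corresponding corner cell from P, and reverse-bump its entry up through P; the value ejected from row 1 is w(i).

So w = 2 5 7 1 6 4 3.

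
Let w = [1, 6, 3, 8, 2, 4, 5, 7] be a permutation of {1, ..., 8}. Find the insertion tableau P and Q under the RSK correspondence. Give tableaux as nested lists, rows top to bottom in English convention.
P = [[1, 2, 4, 5, 7], [3, 8], [6]], Q = [[1, 2, 4, 7, 8], [3, 6], [5]]

Insert each entry of the permutation into P by Schensted row insertion, recording in Q the position of each new cell.

After inserting 1: P = [[1]].
After inserting 6: P = [[1, 6]].
After inserting 3: P = [[1, 3], [6]].
After inserting 8: P = [[1, 3, 8], [6]].
After inserting 2: P = [[1, 2, 8], [3], [6]].
After inserting 4: P = [[1, 2, 4], [3, 8], [6]].
After inserting 5: P = [[1, 2, 4, 5], [3, 8], [6]].
After inserting 7: P = [[1, 2, 4, 5, 7], [3, 8], [6]].

So P = [[1, 2, 4, 5, 7], [3, 8], [6]], Q = [[1, 2, 4, 7, 8], [3, 6], [5]].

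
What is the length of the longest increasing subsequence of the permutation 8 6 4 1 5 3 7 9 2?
4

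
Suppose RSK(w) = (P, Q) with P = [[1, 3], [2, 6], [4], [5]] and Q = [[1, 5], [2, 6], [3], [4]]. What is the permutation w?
5 4 2 1 6 3

Reverse the RSK construction: for i from n down to 1, find the cell of Q containing i, remove the entry at that cell from P, and reverse-bump it up through P; the value ejected from row 1 is w(i).

Step i=6: Q has 6 at row 2, column 2; remove 6 from row 2 of P and reverse-bump: 6 enters row 1 and ejects 3. So w(6) = 3. P is now [[1, 6], [2], [4], [5]].
Step i=5: Q has 5 at row 1, column 2; remove that cell from P, ejecting 6. So w(5) = 6. P is now [[1], [2], [4], [5]].
Step i=4: Q has 4 at row 4, column 1; remove 5 from row 4 of P and reverse-bump: 5 enters row 3 and ejects 4; 4 enters row 2 and ejects 2; 2 enters row 1 and ejects 1. So w(4) = 1. P is now [[2], [4], [5]].
Step i=3: Q has 3 at row 3, column 1; remove 5 from row 3 of P and reverse-bump: 5 enters row 2 and ejects 4; 4 enters row 1 and ejects 2. So w(3) = 2. P is now [[4], [5]].
Step i=2: Q has 2 at row 2, column 1; remove 5 from row 2 of P and reverse-bump: 5 enters row 1 and ejects 4. So w(2) = 4. P is now [[5]].
Step i=1: Q has 1 at row 1, column 1; remove that cell from P, ejecting 5. So w(1) = 5. P is now [].

So w = 5 4 2 1 6 3.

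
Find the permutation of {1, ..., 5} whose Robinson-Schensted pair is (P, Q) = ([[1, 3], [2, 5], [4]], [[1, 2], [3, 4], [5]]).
Reverse the RSK construction: for i from n down to 1, find the cell of Q containing i, remove the entry at that cell from P, and reverse-bump it up through P; the value ejected from row 1 is w(i).

Step i=5: Q has 5 at row 3, column 1; remove 4 from row 3 of P and reverse-bump: 4 enters row 2 and ejects 2; 2 enters row 1 and ejects 1. So w(5) = 1. P is now [[2, 3], [4, 5]].
Step i=4: Q has 4 at row 2, column 2; remove 5 from row 2 of P and reverse-bump: 5 enters row 1 and ejects 3. So w(4) = 3. P is now [[2, 5], [4]].
Step i=3: Q has 3 at row 2, column 1; remove 4 from row 2 of P and reverse-bump: 4 enters row 1 and ejects 2. So w(3) = 2. P is now [[4, 5]].
Step i=2: Q has 2 at row 1, column 2; remove that cell from P, ejecting 5. So w(2) = 5. P is now [[4]].
Step i=1: Q has 1 at row 1, column 1; remove that cell from P, ejecting 4. So w(1) = 4. P is now [].

So w = 4 5 2 3 1.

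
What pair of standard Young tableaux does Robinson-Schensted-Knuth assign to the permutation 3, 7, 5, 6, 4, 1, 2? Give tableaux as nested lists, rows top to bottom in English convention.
Insert each entry of the permutation into P by Schensted row insertion, recording in Q the position of each new cell.

After inserting 3: P = [[3]].
After inserting 7: P = [[3, 7]].
After inserting 5: P = [[3, 5], [7]].
After inserting 6: P = [[3, 5, 6], [7]].
After inserting 4: P = [[3, 4, 6], [5], [7]].
After inserting 1: P = [[1, 4, 6], [3], [5], [7]].
After inserting 2: P = [[1, 2, 6], [3, 4], [5], [7]].

So P = [[1, 2, 6], [3, 4], [5], [7]], Q = [[1, 2, 4], [3, 7], [5], [6]].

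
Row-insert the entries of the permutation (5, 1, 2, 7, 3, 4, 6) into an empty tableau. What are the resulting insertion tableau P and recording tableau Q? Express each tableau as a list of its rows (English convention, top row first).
Insert each entry of the permutation into P by Schensted row insertion, recording in Q the position of each new cell.

Insert 5: appended to row 1. P = [[5]].
Insert 1: 1 bumps 5 from row 1; 5 starts row 2. P = [[1], [5]].
Insert 2: appended to row 1. P = [[1, 2], [5]].
Insert 7: appended to row 1. P = [[1, 2, 7], [5]].
Insert 3: 3 bumps 7 from row 1; 7 appends to row 2. P = [[1, 2, 3], [5, 7]].
Insert 4: appended to row 1. P = [[1, 2, 3, 4], [5, 7]].
Insert 6: appended to row 1. P = [[1, 2, 3, 4, 6], [5, 7]].

So P = [[1, 2, 3, 4, 6], [5, 7]], Q = [[1, 3, 4, 6, 7], [2, 5]].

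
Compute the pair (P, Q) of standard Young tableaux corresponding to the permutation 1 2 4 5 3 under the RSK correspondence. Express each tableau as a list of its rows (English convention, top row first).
Insert each entry of the permutation into P by Schensted row insertion, recording in Q the position of each new cell.

After inserting 1: P = [[1]].
After inserting 2: P = [[1, 2]].
After inserting 4: P = [[1, 2, 4]].
After inserting 5: P = [[1, 2, 4, 5]].
After inserting 3: P = [[1, 2, 3, 5], [4]].

So P = [[1, 2, 3, 5], [4]], Q = [[1, 2, 3, 4], [5]].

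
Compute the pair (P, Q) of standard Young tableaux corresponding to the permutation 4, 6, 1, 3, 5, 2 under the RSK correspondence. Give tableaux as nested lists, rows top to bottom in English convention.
Insert each entry of the permutation into P by Schensted row insertion, recording in Q the position of each new cell.

Insert 4: appended to row 1. P = [[4]].
Insert 6: appended to row 1. P = [[4, 6]].
Insert 1: 1 bumps 4 from row 1; 4 starts row 2. P = [[1, 6], [4]].
Insert 3: 3 bumps 6 from row 1; 6 appends to row 2. P = [[1, 3], [4, 6]].
Insert 5: appended to row 1. P = [[1, 3, 5], [4, 6]].
Insert 2: 2 bumps 3 from row 1; 3 bumps 4 from row 2; 4 starts row 3. P = [[1, 2, 5], [3, 6], [4]].

So P = [[1, 2, 5], [3, 6], [4]], Q = [[1, 2, 5], [3, 4], [6]].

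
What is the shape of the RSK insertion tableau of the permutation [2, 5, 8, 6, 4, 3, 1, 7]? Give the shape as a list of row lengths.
[4, 1, 1, 1, 1]

Row-insert each entry into an empty tableau.

After inserting 2: P = [[2]].
After inserting 5: P = [[2, 5]].
After inserting 8: P = [[2, 5, 8]].
After inserting 6: P = [[2, 5, 6], [8]].
After inserting 4: P = [[2, 4, 6], [5], [8]].
After inserting 3: P = [[2, 3, 6], [4], [5], [8]].
After inserting 1: P = [[1, 3, 6], [2], [4], [5], [8]].
After inserting 7: P = [[1, 3, 6, 7], [2], [4], [5], [8]].

The final insertion tableau P = [[1, 3, 6, 7], [2], [4], [5], [8]] has shape [4, 1, 1, 1, 1].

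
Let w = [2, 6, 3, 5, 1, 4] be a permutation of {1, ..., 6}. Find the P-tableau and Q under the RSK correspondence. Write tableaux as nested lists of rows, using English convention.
Insert each entry of the permutation into P by Schensted row insertion, recording in Q the position of each new cell.

After inserting 2: P = [[2]].
After inserting 6: P = [[2, 6]].
After inserting 3: P = [[2, 3], [6]].
After inserting 5: P = [[2, 3, 5], [6]].
After inserting 1: P = [[1, 3, 5], [2], [6]].
After inserting 4: P = [[1, 3, 4], [2, 5], [6]].

So P = [[1, 3, 4], [2, 5], [6]], Q = [[1, 2, 4], [3, 6], [5]].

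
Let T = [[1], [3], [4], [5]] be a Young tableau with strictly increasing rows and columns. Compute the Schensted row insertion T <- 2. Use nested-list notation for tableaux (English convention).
2 is larger than every entry of row 1, so it is appended to row 1. The new tableau is [[1, 2], [3], [4], [5]].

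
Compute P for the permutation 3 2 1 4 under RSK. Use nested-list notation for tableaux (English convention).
P = [[1, 4], [2], [3]]

Insert 3: appended to row 1. P = [[3]].
Insert 2: 2 bumps 3 from row 1; 3 starts row 2. P = [[2], [3]].
Insert 1: 1 bumps 2 from row 1; 2 bumps 3 from row 2; 3 starts row 3. P = [[1], [2], [3]].
Insert 4: appended to row 1. P = [[1, 4], [2], [3]].

So P = [[1, 4], [2], [3]].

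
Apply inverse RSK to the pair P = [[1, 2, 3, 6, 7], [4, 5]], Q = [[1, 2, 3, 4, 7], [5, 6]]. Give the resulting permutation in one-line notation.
1 4 5 6 2 3 7

Reverse the RSK construction: for i from n down to 1, find the cell of Q containing i, remove the entry at that cell from P, and reverse-bump it up through P; the value ejected from row 1 is w(i).

Step i=7: Q has 7 at row 1, column 5; remove that cell from P, ejecting 7. So w(7) = 7. P is now [[1, 2, 3, 6], [4, 5]].
Step i=6: Q has 6 at row 2, column 2; remove 5 from row 2 of P and reverse-bump: 5 enters row 1 and ejects 3. So w(6) = 3. P is now [[1, 2, 5, 6], [4]].
Step i=5: Q has 5 at row 2, column 1; remove 4 from row 2 of P and reverse-bump: 4 enters row 1 and ejects 2. So w(5) = 2. P is now [[1, 4, 5, 6]].
Step i=4: Q has 4 at row 1, column 4; remove that cell from P, ejecting 6. So w(4) = 6. P is now [[1, 4, 5]].
Step i=3: Q has 3 at row 1, column 3; remove that cell from P, ejecting 5. So w(3) = 5. P is now [[1, 4]].
Step i=2: Q has 2 at row 1, column 2; remove that cell from P, ejecting 4. So w(2) = 4. P is now [[1]].
Step i=1: Q has 1 at row 1, column 1; remove that cell from P, ejecting 1. So w(1) = 1. P is now [].

So w = 1 4 5 6 2 3 7.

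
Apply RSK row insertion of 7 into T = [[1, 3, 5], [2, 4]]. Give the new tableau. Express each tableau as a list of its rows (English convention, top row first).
7 is larger than every entry of row 1, so it is appended to row 1. The new tableau is [[1, 3, 5, 7], [2, 4]].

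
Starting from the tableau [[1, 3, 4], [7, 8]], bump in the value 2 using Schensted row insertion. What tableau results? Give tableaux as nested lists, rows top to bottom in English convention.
In row 1, 2 replaces 3 (the leftmost entry greater than 2); 3 is bumped to row 2. In row 2, 3 replaces 7 (the leftmost entry greater than 3); 7 is bumped to row 3. 7 starts a new row 3. The new tableau is [[1, 2, 4], [3, 8], [7]].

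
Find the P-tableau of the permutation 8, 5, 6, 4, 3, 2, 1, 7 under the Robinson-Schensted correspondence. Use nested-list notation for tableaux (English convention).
P = [[1, 6, 7], [2], [3], [4], [5], [8]]

Insert 8: appended to row 1. P = [[8]].
Insert 5: 5 bumps 8 from row 1; 8 starts row 2. P = [[5], [8]].
Insert 6: appended to row 1. P = [[5, 6], [8]].
Insert 4: 4 bumps 5 from row 1; 5 bumps 8 from row 2; 8 starts row 3. P = [[4, 6], [5], [8]].
Insert 3: 3 bumps 4 from row 1; 4 bumps 5 from row 2; 5 bumps 8 from row 3; 8 starts row 4. P = [[3, 6], [4], [5], [8]].
Insert 2: 2 bumps 3 from row 1; 3 bumps 4 from row 2; 4 bumps 5 from row 3; 5 bumps 8 from row 4; 8 starts row 5. P = [[2, 6], [3], [4], [5], [8]].
Insert 1: 1 bumps 2 from row 1; 2 bumps 3 from row 2; 3 bumps 4 from row 3; 4 bumps 5 from row 4; 5 bumps 8 from row 5; 8 starts row 6. P = [[1, 6], [2], [3], [4], [5], [8]].
Insert 7: appended to row 1. P = [[1, 6, 7], [2], [3], [4], [5], [8]].

So P = [[1, 6, 7], [2], [3], [4], [5], [8]].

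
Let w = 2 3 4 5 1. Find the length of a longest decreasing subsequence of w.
2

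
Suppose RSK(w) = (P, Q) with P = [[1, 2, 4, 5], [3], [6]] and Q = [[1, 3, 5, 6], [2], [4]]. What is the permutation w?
Reverse the RSK construction: for i from n down to 1, find the cell of Q containing i, remove the entry at that cell from P, and reverse-bump it up through P; the value ejected from row 1 is w(i).

Step i=6: Q has 6 at row 1, column 4; remove that cell from P, ejecting 5. So w(6) = 5. P is now [[1, 2, 4], [3], [6]].
Step i=5: Q has 5 at row 1, column 3; remove that cell from P, ejecting 4. So w(5) = 4. P is now [[1, 2], [3], [6]].
Step i=4: Q has 4 at row 3, column 1; remove 6 from row 3 of P and reverse-bump: 6 enters row 2 and ejects 3; 3 enters row 1 and ejects 2. So w(4) = 2. P is now [[1, 3], [6]].
Step i=3: Q has 3 at row 1, column 2; remove that cell from P, ejecting 3. So w(3) = 3. P is now [[1], [6]].
Step i=2: Q has 2 at row 2, column 1; remove 6 from row 2 of P and reverse-bump: 6 enters row 1 and ejects 1. So w(2) = 1. P is now [[6]].
Step i=1: Q has 1 at row 1, column 1; remove that cell from P, ejecting 6. So w(1) = 6. P is now [].

So w = 6 1 3 2 4 5.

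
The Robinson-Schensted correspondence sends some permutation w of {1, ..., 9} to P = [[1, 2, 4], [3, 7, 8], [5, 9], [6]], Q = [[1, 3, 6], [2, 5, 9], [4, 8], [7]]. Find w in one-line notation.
Reverse RSK: for i = n, n-1, ..., 1, locate i in Q, remove the corresponding corner cell from P, and reverse-bump its entry up through P; the value ejected from row 1 is w(i).

So w = 6 5 9 3 7 8 1 2 4.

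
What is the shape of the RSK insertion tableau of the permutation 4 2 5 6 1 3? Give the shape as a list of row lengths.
[3, 2, 1]

Row-insert each entry into an empty tableau.

After inserting 4: P = [[4]].
After inserting 2: P = [[2], [4]].
After inserting 5: P = [[2, 5], [4]].
After inserting 6: P = [[2, 5, 6], [4]].
After inserting 1: P = [[1, 5, 6], [2], [4]].
After inserting 3: P = [[1, 3, 6], [2, 5], [4]].

The final insertion tableau P = [[1, 3, 6], [2, 5], [4]] has shape [3, 2, 1].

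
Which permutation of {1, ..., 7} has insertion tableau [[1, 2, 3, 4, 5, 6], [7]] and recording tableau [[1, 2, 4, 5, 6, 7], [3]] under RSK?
Reverse the RSK construction: for i from n down to 1, find the cell of Q containing i, remove the entry at that cell from P, and reverse-bump it up through P; the value ejected from row 1 is w(i).

Step i=7: Q has 7 at row 1, column 6; remove that cell from P, ejecting 6. So w(7) = 6. P is now [[1, 2, 3, 4, 5], [7]].
Step i=6: Q has 6 at row 1, column 5; remove that cell from P, ejecting 5. So w(6) = 5. P is now [[1, 2, 3, 4], [7]].
Step i=5: Q has 5 at row 1, column 4; remove that cell from P, ejecting 4. So w(5) = 4. P is now [[1, 2, 3], [7]].
Step i=4: Q has 4 at row 1, column 3; remove that cell from P, ejecting 3. So w(4) = 3. P is now [[1, 2], [7]].
Step i=3: Q has 3 at row 2, column 1; remove 7 from row 2 of P and reverse-bump: 7 enters row 1 and ejects 2. So w(3) = 2. P is now [[1, 7]].
Step i=2: Q has 2 at row 1, column 2; remove that cell from P, ejecting 7. So w(2) = 7. P is now [[1]].
Step i=1: Q has 1 at row 1, column 1; remove that cell from P, ejecting 1. So w(1) = 1. P is now [].

So w = 1 7 2 3 4 5 6.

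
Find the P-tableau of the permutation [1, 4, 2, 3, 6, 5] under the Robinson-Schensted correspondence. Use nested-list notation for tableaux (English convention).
P = [[1, 2, 3, 5], [4, 6]]

After inserting 1: P = [[1]].
After inserting 4: P = [[1, 4]].
After inserting 2: P = [[1, 2], [4]].
After inserting 3: P = [[1, 2, 3], [4]].
After inserting 6: P = [[1, 2, 3, 6], [4]].
After inserting 5: P = [[1, 2, 3, 5], [4, 6]].

So P = [[1, 2, 3, 5], [4, 6]].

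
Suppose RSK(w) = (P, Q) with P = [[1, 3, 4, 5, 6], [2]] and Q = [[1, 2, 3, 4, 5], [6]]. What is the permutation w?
Reverse the RSK construction: for i from n down to 1, find the cell of Q containing i, remove the entry at that cell from P, and reverse-bump it up through P; the value ejected from row 1 is w(i).

Step i=6: Q has 6 at row 2, column 1; remove 2 from row 2 of P and reverse-bump: 2 enters row 1 and ejects 1. So w(6) = 1. P is now [[2, 3, 4, 5, 6]].
Step i=5: Q has 5 at row 1, column 5; remove that cell from P, ejecting 6. So w(5) = 6. P is now [[2, 3, 4, 5]].
Step i=4: Q has 4 at row 1, column 4; remove that cell from P, ejecting 5. So w(4) = 5. P is now [[2, 3, 4]].
Step i=3: Q has 3 at row 1, column 3; remove that cell from P, ejecting 4. So w(3) = 4. P is now [[2, 3]].
Step i=2: Q has 2 at row 1, column 2; remove that cell from P, ejecting 3. So w(2) = 3. P is now [[2]].
Step i=1: Q has 1 at row 1, column 1; remove that cell from P, ejecting 2. So w(1) = 2. P is now [].

So w = 2 3 4 5 6 1.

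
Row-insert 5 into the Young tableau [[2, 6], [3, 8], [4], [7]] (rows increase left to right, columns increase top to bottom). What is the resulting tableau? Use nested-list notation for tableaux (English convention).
[[2, 5], [3, 6], [4, 8], [7]]

In row 1, 5 replaces 6 (the leftmost entry greater than 5); 6 is bumped to row 2. In row 2, 6 replaces 8 (the leftmost entry greater than 6); 8 is bumped to row 3. 8 is appended to row 3. The new tableau is [[2, 5], [3, 6], [4, 8], [7]].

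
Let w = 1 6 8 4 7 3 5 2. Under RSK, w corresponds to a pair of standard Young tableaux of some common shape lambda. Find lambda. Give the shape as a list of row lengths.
[3, 2, 2, 1]

Row-insert each entry into an empty tableau.

After inserting 1: P = [[1]].
After inserting 6: P = [[1, 6]].
After inserting 8: P = [[1, 6, 8]].
After inserting 4: P = [[1, 4, 8], [6]].
After inserting 7: P = [[1, 4, 7], [6, 8]].
After inserting 3: P = [[1, 3, 7], [4, 8], [6]].
After inserting 5: P = [[1, 3, 5], [4, 7], [6, 8]].
After inserting 2: P = [[1, 2, 5], [3, 7], [4, 8], [6]].

The final insertion tableau P = [[1, 2, 5], [3, 7], [4, 8], [6]] has shape [3, 2, 2, 1].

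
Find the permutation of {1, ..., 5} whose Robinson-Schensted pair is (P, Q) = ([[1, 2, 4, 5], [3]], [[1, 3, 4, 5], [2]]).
Reverse the RSK construction: for i from n down to 1, find the cell of Q containing i, remove the entry at that cell from P, and reverse-bump it up through P; the value ejected from row 1 is w(i).

Step i=5: Q has 5 at row 1, column 4; remove that cell from P, ejecting 5. So w(5) = 5. P is now [[1, 2, 4], [3]].
Step i=4: Q has 4 at row 1, column 3; remove that cell from P, ejecting 4. So w(4) = 4. P is now [[1, 2], [3]].
Step i=3: Q has 3 at row 1, column 2; remove that cell from P, ejecting 2. So w(3) = 2. P is now [[1], [3]].
Step i=2: Q has 2 at row 2, column 1; remove 3 from row 2 of P and reverse-bump: 3 enters row 1 and ejects 1. So w(2) = 1. P is now [[3]].
Step i=1: Q has 1 at row 1, column 1; remove that cell from P, ejecting 3. So w(1) = 3. P is now [].

So w = 3 1 2 4 5.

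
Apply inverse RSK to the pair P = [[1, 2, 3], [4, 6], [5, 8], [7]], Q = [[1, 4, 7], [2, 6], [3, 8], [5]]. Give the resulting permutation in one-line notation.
7 5 4 8 1 2 6 3

Reverse RSK: for i = n, n-1, ..., 1, locate i in Q, remove the corresponding corner cell from P, and reverse-bump its entry up through P; the value ejected from row 1 is w(i).

So w = 7 5 4 8 1 2 6 3.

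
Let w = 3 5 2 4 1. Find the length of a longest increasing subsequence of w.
2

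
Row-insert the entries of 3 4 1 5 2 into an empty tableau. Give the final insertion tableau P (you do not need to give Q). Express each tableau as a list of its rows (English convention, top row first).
After inserting 3: P = [[3]].
After inserting 4: P = [[3, 4]].
After inserting 1: P = [[1, 4], [3]].
After inserting 5: P = [[1, 4, 5], [3]].
After inserting 2: P = [[1, 2, 5], [3, 4]].

So P = [[1, 2, 5], [3, 4]].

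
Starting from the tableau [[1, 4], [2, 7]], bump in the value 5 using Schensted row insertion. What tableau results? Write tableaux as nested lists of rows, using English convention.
5 is larger than every entry of row 1, so it is appended to row 1. The new tableau is [[1, 4, 5], [2, 7]].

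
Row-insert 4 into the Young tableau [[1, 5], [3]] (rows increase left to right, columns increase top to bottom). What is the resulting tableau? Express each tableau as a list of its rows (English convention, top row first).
[[1, 4], [3, 5]]

In row 1, 4 replaces 5 (the leftmost entry greater than 4); 5 is bumped to row 2. 5 is appended to row 2. The new tableau is [[1, 4], [3, 5]].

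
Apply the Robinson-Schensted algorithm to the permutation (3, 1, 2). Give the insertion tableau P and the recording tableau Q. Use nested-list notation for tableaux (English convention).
P = [[1, 2], [3]], Q = [[1, 3], [2]]

Insert each entry of the permutation into P by Schensted row insertion, recording in Q the position of each new cell.

After inserting 3: P = [[3]].
After inserting 1: P = [[1], [3]].
After inserting 2: P = [[1, 2], [3]].

So P = [[1, 2], [3]], Q = [[1, 3], [2]].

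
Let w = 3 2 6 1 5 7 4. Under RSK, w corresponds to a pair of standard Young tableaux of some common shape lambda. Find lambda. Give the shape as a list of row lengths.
[3, 2, 2]

Row-insert each entry into an empty tableau.

After inserting 3: P = [[3]].
After inserting 2: P = [[2], [3]].
After inserting 6: P = [[2, 6], [3]].
After inserting 1: P = [[1, 6], [2], [3]].
After inserting 5: P = [[1, 5], [2, 6], [3]].
After inserting 7: P = [[1, 5, 7], [2, 6], [3]].
After inserting 4: P = [[1, 4, 7], [2, 5], [3, 6]].

The final insertion tableau P = [[1, 4, 7], [2, 5], [3, 6]] has shape [3, 2, 2].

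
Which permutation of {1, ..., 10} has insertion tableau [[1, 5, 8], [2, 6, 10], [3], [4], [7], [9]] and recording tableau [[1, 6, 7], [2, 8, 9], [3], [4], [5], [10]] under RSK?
Reverse RSK: for i = n, n-1, ..., 1, locate i in Q, remove the corresponding corner cell from P, and reverse-bump its entry up through P; the value ejected from row 1 is w(i).

So w = 9 7 4 3 2 6 10 5 8 1.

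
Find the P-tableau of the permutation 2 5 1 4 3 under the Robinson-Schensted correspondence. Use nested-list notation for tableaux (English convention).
P = [[1, 3], [2, 4], [5]]

Insert 2: appended to row 1. P = [[2]].
Insert 5: appended to row 1. P = [[2, 5]].
Insert 1: 1 bumps 2 from row 1; 2 starts row 2. P = [[1, 5], [2]].
Insert 4: 4 bumps 5 from row 1; 5 appends to row 2. P = [[1, 4], [2, 5]].
Insert 3: 3 bumps 4 from row 1; 4 bumps 5 from row 2; 5 starts row 3. P = [[1, 3], [2, 4], [5]].

So P = [[1, 3], [2, 4], [5]].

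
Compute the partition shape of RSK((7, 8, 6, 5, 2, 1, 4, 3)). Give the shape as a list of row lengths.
[2, 2, 2, 1, 1]

Row-insert each entry into an empty tableau.

After inserting 7: P = [[7]].
After inserting 8: P = [[7, 8]].
After inserting 6: P = [[6, 8], [7]].
After inserting 5: P = [[5, 8], [6], [7]].
After inserting 2: P = [[2, 8], [5], [6], [7]].
After inserting 1: P = [[1, 8], [2], [5], [6], [7]].
After inserting 4: P = [[1, 4], [2, 8], [5], [6], [7]].
After inserting 3: P = [[1, 3], [2, 4], [5, 8], [6], [7]].

The final insertion tableau P = [[1, 3], [2, 4], [5, 8], [6], [7]] has shape [2, 2, 2, 1, 1].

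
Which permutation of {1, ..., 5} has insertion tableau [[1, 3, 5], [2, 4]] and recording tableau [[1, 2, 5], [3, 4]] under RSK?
2 4 1 3 5

Reverse RSK: for i = n, n-1, ..., 1, locate i in Q, remove the corresponding corner cell from P, and reverse-bump its entry up through P; the value ejected from row 1 is w(i).

So w = 2 4 1 3 5.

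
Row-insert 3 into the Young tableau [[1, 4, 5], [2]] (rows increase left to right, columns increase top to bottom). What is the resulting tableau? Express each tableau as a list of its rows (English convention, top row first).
[[1, 3, 5], [2, 4]]

In row 1, 3 replaces 4 (the leftmost entry greater than 3); 4 is bumped to row 2. 4 is appended to row 2. The new tableau is [[1, 3, 5], [2, 4]].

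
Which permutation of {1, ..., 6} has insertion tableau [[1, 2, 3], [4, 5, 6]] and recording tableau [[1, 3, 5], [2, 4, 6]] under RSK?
Reverse the RSK construction: for i from n down to 1, find the cell of Q containing i, remove the entry at that cell from P, and reverse-bump it up through P; the value ejected from row 1 is w(i).

Step i=6: Q has 6 at row 2, column 3; remove 6 from row 2 of P and reverse-bump: 6 enters row 1 and ejects 3. So w(6) = 3. P is now [[1, 2, 6], [4, 5]].
Step i=5: Q has 5 at row 1, column 3; remove that cell from P, ejecting 6. So w(5) = 6. P is now [[1, 2], [4, 5]].
Step i=4: Q has 4 at row 2, column 2; remove 5 from row 2 of P and reverse-bump: 5 enters row 1 and ejects 2. So w(4) = 2. P is now [[1, 5], [4]].
Step i=3: Q has 3 at row 1, column 2; remove that cell from P, ejecting 5. So w(3) = 5. P is now [[1], [4]].
Step i=2: Q has 2 at row 2, column 1; remove 4 from row 2 of P and reverse-bump: 4 enters row 1 and ejects 1. So w(2) = 1. P is now [[4]].
Step i=1: Q has 1 at row 1, column 1; remove that cell from P, ejecting 4. So w(1) = 4. P is now [].

So w = 4 1 5 2 6 3.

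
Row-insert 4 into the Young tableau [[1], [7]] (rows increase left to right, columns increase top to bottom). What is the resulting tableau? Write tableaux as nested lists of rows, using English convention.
4 is larger than every entry of row 1, so it is appended to row 1. The new tableau is [[1, 4], [7]].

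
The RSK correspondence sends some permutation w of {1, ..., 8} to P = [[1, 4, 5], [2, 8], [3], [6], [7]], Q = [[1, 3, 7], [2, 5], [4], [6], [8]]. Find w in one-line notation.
7 6 8 3 4 2 5 1

Reverse the RSK construction: for i from n down to 1, find the cell of Q containing i, remove the entry at that cell from P, and reverse-bump it up through P; the value ejected from row 1 is w(i).

Step i=8: Q has 8 at row 5, column 1; remove 7 from row 5 of P and reverse-bump: 7 enters row 4 and ejects 6; 6 enters row 3 and ejects 3; 3 enters row 2 and ejects 2; 2 enters row 1 and ejects 1. So w(8) = 1. P is now [[2, 4, 5], [3, 8], [6], [7]].
Step i=7: Q has 7 at row 1, column 3; remove that cell from P, ejecting 5. So w(7) = 5. P is now [[2, 4], [3, 8], [6], [7]].
Step i=6: Q has 6 at row 4, column 1; remove 7 from row 4 of P and reverse-bump: 7 enters row 3 and ejects 6; 6 enters row 2 and ejects 3; 3 enters row 1 and ejects 2. So w(6) = 2. P is now [[3, 4], [6, 8], [7]].
Step i=5: Q has 5 at row 2, column 2; remove 8 from row 2 of P and reverse-bump: 8 enters row 1 and ejects 4. So w(5) = 4. P is now [[3, 8], [6], [7]].
Step i=4: Q has 4 at row 3, column 1; remove 7 from row 3 of P and reverse-bump: 7 enters row 2 and ejects 6; 6 enters row 1 and ejects 3. So w(4) = 3. P is now [[6, 8], [7]].
Step i=3: Q has 3 at row 1, column 2; remove that cell from P, ejecting 8. So w(3) = 8. P is now [[6], [7]].
Step i=2: Q has 2 at row 2, column 1; remove 7 from row 2 of P and reverse-bump: 7 enters row 1 and ejects 6. So w(2) = 6. P is now [[7]].
Step i=1: Q has 1 at row 1, column 1; remove that cell from P, ejecting 7. So w(1) = 7. P is now [].

So w = 7 6 8 3 4 2 5 1.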